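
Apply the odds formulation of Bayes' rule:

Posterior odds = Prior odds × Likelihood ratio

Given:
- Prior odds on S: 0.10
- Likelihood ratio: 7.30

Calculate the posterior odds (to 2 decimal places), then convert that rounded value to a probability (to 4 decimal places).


Step 1: Calculate posterior odds
Posterior odds = Prior odds × LR
               = 0.10 × 7.30
               = 0.73

Step 2: Convert to probability
P(S|E) = Posterior odds / (1 + Posterior odds)
       = 0.73 / (1 + 0.73)
       = 0.73 / 1.73
       = 0.4220

The evidence increased P(S) from 0.0909 to 0.4220.


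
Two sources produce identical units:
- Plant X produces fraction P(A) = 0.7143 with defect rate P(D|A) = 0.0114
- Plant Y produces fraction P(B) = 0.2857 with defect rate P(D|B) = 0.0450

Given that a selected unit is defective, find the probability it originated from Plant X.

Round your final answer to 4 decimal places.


Let A = from Plant X, D = defective

Given:
- P(A) = 0.7143, P(B) = 0.2857
- P(D|A) = 0.0114, P(D|B) = 0.0450

Step 1: Find P(D)
P(D) = P(D|A)P(A) + P(D|B)P(B)
     = 0.0114 × 0.7143 + 0.0450 × 0.2857
     = 0.00814302 + 0.01285650
     = 0.02099952

Step 2: Apply Bayes' theorem
P(A|D) = P(D|A)P(A) / P(D)
       = 0.00814302 / 0.02099952
       = 0.3878


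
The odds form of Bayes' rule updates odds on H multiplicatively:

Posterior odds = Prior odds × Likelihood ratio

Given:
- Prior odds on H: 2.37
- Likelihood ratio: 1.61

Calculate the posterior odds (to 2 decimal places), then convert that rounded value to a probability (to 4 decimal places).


Step 1: Calculate posterior odds
Posterior odds = Prior odds × LR
               = 2.37 × 1.61
               = 3.82

Step 2: Convert to probability
P(H|E) = Posterior odds / (1 + Posterior odds)
       = 3.82 / (1 + 3.82)
       = 3.82 / 4.82
       = 0.7925

The evidence increased P(H) from 0.7033 to 0.7925.


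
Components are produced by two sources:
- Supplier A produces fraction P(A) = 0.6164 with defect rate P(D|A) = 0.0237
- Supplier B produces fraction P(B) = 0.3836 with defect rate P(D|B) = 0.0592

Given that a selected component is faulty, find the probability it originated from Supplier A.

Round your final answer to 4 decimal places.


Let A = from Supplier A, D = faulty

Given:
- P(A) = 0.6164, P(B) = 0.3836
- P(D|A) = 0.0237, P(D|B) = 0.0592

Step 1: Find P(D)
P(D) = P(D|A)P(A) + P(D|B)P(B)
     = 0.0237 × 0.6164 + 0.0592 × 0.3836
     = 0.01460868 + 0.02270912
     = 0.03731780

Step 2: Apply Bayes' theorem
P(A|D) = P(D|A)P(A) / P(D)
       = 0.01460868 / 0.03731780
       = 0.3915


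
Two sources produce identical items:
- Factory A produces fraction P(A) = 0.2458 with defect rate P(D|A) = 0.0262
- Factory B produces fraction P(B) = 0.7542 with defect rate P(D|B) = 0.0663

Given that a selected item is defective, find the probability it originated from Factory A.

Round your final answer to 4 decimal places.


Let A = from Factory A, D = defective

Given:
- P(A) = 0.2458, P(B) = 0.7542
- P(D|A) = 0.0262, P(D|B) = 0.0663

Step 1: Find P(D)
P(D) = P(D|A)P(A) + P(D|B)P(B)
     = 0.0262 × 0.2458 + 0.0663 × 0.7542
     = 0.00643996 + 0.05000346
     = 0.05644342

Step 2: Apply Bayes' theorem
P(A|D) = P(D|A)P(A) / P(D)
       = 0.00643996 / 0.05644342
       = 0.1141


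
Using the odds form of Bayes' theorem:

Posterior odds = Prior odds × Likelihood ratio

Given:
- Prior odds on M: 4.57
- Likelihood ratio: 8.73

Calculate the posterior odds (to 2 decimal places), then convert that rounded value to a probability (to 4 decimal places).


Step 1: Calculate posterior odds
Posterior odds = Prior odds × LR
               = 4.57 × 8.73
               = 39.90

Step 2: Convert to probability
P(M|E) = Posterior odds / (1 + Posterior odds)
       = 39.90 / (1 + 39.90)
       = 39.90 / 40.90
       = 0.9756

The evidence increased P(M) from 0.8205 to 0.9756.


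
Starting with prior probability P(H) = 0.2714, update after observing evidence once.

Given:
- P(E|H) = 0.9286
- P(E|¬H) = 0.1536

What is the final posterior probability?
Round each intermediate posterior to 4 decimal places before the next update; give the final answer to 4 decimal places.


Sequential Bayesian updating:

Initial prior: P(H) = 0.2714

Update 1:
  P(E) = 0.9286 × 0.2714 + 0.1536 × 0.7286 = 0.25202204 + 0.11191296 = 0.36393500
  P(H|E) = 0.25202204 / 0.36393500 = 0.6925

Final posterior: 0.6925


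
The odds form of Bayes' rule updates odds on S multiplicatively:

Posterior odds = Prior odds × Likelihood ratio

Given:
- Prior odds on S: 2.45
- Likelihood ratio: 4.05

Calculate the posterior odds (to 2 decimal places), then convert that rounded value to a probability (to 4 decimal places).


Step 1: Calculate posterior odds
Posterior odds = Prior odds × LR
               = 2.45 × 4.05
               = 9.92

Step 2: Convert to probability
P(S|E) = Posterior odds / (1 + Posterior odds)
       = 9.92 / (1 + 9.92)
       = 9.92 / 10.92
       = 0.9084

The evidence increased P(S) from 0.7101 to 0.9084.


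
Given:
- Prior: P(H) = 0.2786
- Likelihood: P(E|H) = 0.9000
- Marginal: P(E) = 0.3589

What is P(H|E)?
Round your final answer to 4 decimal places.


Using Bayes' theorem:

P(H|E) = P(E|H) × P(H) / P(E)
       = 0.9000 × 0.2786 / 0.3589
       = 0.25074000 / 0.3589
       = 0.6986

The evidence strengthens our belief in H.
Prior: 0.2786 → Posterior: 0.6986


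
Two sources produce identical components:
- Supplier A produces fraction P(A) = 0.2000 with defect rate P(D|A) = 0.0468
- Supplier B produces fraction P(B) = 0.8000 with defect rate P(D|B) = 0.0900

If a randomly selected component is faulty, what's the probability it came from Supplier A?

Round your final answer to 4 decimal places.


Let A = from Supplier A, D = faulty

Given:
- P(A) = 0.2000, P(B) = 0.8000
- P(D|A) = 0.0468, P(D|B) = 0.0900

Step 1: Find P(D)
P(D) = P(D|A)P(A) + P(D|B)P(B)
     = 0.0468 × 0.2000 + 0.0900 × 0.8000
     = 0.00936000 + 0.07200000
     = 0.08136000

Step 2: Apply Bayes' theorem
P(A|D) = P(D|A)P(A) / P(D)
       = 0.00936000 / 0.08136000
       = 0.1150


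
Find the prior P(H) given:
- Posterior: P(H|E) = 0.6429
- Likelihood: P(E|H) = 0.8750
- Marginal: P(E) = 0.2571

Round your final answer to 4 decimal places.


From Bayes' theorem: P(H|E) = P(E|H) × P(H) / P(E)

Rearranging for P(H):
P(H) = P(H|E) × P(E) / P(E|H)
     = 0.6429 × 0.2571 / 0.8750
     = 0.16528959 / 0.8750
     = 0.1889


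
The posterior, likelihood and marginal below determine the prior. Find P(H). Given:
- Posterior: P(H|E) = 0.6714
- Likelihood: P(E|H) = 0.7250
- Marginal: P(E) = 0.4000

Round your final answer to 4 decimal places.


From Bayes' theorem: P(H|E) = P(E|H) × P(H) / P(E)

Rearranging for P(H):
P(H) = P(H|E) × P(E) / P(E|H)
     = 0.6714 × 0.4000 / 0.7250
     = 0.26856000 / 0.7250
     = 0.3704


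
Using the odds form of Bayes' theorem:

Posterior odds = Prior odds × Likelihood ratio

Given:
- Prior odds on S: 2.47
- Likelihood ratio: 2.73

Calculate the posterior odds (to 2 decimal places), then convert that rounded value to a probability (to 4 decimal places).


Step 1: Calculate posterior odds
Posterior odds = Prior odds × LR
               = 2.47 × 2.73
               = 6.74

Step 2: Convert to probability
P(S|E) = Posterior odds / (1 + Posterior odds)
       = 6.74 / (1 + 6.74)
       = 6.74 / 7.74
       = 0.8708

The evidence increased P(S) from 0.7118 to 0.8708.


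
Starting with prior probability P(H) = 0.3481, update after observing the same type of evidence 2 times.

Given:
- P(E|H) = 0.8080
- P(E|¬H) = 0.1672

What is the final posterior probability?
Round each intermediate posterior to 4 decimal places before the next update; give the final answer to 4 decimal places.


Sequential Bayesian updating:

Initial prior: P(H) = 0.3481

Update 1:
  P(E) = 0.8080 × 0.3481 + 0.1672 × 0.6519 = 0.28126480 + 0.10899768 = 0.39026248
  P(H|E) = 0.28126480 / 0.39026248 = 0.7207

Update 2:
  P(E) = 0.8080 × 0.7207 + 0.1672 × 0.2793 = 0.58232560 + 0.04669896 = 0.62902456
  P(H|E) = 0.58232560 / 0.62902456 = 0.9258

Final posterior: 0.9258


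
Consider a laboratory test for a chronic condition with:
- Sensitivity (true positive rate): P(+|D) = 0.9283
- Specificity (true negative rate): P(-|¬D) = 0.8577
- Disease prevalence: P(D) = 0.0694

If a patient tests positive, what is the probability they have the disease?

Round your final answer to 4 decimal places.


Let D = has disease, + = positive test

Given:
- P(D) = 0.0694 (prevalence)
- P(+|D) = 0.9283 (sensitivity)
- P(-|¬D) = 0.8577 (specificity)
- P(+|¬D) = 0.1423 (false positive rate = 1 - specificity)

Step 1: Find P(+)
P(+) = P(+|D)P(D) + P(+|¬D)P(¬D)
     = 0.9283 × 0.0694 + 0.1423 × 0.9306
     = 0.06442402 + 0.13242438
     = 0.19684840

Step 2: Apply Bayes' theorem for P(D|+)
P(D|+) = P(+|D)P(D) / P(+)
       = 0.06442402 / 0.19684840
       = 0.3273


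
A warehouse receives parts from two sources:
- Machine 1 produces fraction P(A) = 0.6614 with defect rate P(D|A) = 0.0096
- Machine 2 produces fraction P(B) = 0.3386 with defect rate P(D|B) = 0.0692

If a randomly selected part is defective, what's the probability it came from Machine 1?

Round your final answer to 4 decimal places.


Let A = from Machine 1, D = defective

Given:
- P(A) = 0.6614, P(B) = 0.3386
- P(D|A) = 0.0096, P(D|B) = 0.0692

Step 1: Find P(D)
P(D) = P(D|A)P(A) + P(D|B)P(B)
     = 0.0096 × 0.6614 + 0.0692 × 0.3386
     = 0.00634944 + 0.02343112
     = 0.02978056

Step 2: Apply Bayes' theorem
P(A|D) = P(D|A)P(A) / P(D)
       = 0.00634944 / 0.02978056
       = 0.2132


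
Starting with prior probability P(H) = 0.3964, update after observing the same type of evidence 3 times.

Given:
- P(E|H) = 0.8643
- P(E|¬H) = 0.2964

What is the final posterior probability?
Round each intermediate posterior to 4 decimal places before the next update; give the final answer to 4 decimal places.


Sequential Bayesian updating:

Initial prior: P(H) = 0.3964

Update 1:
  P(E) = 0.8643 × 0.3964 + 0.2964 × 0.6036 = 0.34260852 + 0.17890704 = 0.52151556
  P(H|E) = 0.34260852 / 0.52151556 = 0.6569

Update 2:
  P(E) = 0.8643 × 0.6569 + 0.2964 × 0.3431 = 0.56775867 + 0.10169484 = 0.66945351
  P(H|E) = 0.56775867 / 0.66945351 = 0.8481

Update 3:
  P(E) = 0.8643 × 0.8481 + 0.2964 × 0.1519 = 0.73301283 + 0.04502316 = 0.77803599
  P(H|E) = 0.73301283 / 0.77803599 = 0.9421

Final posterior: 0.9421


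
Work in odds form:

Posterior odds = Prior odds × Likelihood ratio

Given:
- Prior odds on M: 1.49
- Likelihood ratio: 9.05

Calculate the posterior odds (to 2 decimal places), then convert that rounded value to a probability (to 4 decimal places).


Step 1: Calculate posterior odds
Posterior odds = Prior odds × LR
               = 1.49 × 9.05
               = 13.48

Step 2: Convert to probability
P(M|E) = Posterior odds / (1 + Posterior odds)
       = 13.48 / (1 + 13.48)
       = 13.48 / 14.48
       = 0.9309

The evidence increased P(M) from 0.5984 to 0.9309.


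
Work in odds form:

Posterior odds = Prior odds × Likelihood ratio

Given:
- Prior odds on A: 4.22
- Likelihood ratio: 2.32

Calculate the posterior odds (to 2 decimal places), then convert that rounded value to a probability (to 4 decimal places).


Step 1: Calculate posterior odds
Posterior odds = Prior odds × LR
               = 4.22 × 2.32
               = 9.79

Step 2: Convert to probability
P(A|E) = Posterior odds / (1 + Posterior odds)
       = 9.79 / (1 + 9.79)
       = 9.79 / 10.79
       = 0.9073

The evidence increased P(A) from 0.8084 to 0.9073.


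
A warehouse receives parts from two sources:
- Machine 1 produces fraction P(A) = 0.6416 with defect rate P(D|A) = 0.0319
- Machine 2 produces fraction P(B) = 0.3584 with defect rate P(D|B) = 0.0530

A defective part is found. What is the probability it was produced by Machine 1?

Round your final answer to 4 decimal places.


Let A = from Machine 1, D = defective

Given:
- P(A) = 0.6416, P(B) = 0.3584
- P(D|A) = 0.0319, P(D|B) = 0.0530

Step 1: Find P(D)
P(D) = P(D|A)P(A) + P(D|B)P(B)
     = 0.0319 × 0.6416 + 0.0530 × 0.3584
     = 0.02046704 + 0.01899520
     = 0.03946224

Step 2: Apply Bayes' theorem
P(A|D) = P(D|A)P(A) / P(D)
       = 0.02046704 / 0.03946224
       = 0.5186


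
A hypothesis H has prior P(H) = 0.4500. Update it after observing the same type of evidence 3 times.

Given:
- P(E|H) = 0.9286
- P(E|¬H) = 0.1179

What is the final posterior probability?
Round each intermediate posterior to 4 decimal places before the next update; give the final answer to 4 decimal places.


Sequential Bayesian updating:

Initial prior: P(H) = 0.4500

Update 1:
  P(E) = 0.9286 × 0.4500 + 0.1179 × 0.5500 = 0.41787000 + 0.06484500 = 0.48271500
  P(H|E) = 0.41787000 / 0.48271500 = 0.8657

Update 2:
  P(E) = 0.9286 × 0.8657 + 0.1179 × 0.1343 = 0.80388902 + 0.01583397 = 0.81972299
  P(H|E) = 0.80388902 / 0.81972299 = 0.9807

Update 3:
  P(E) = 0.9286 × 0.9807 + 0.1179 × 0.0193 = 0.91067802 + 0.00227547 = 0.91295349
  P(H|E) = 0.91067802 / 0.91295349 = 0.9975

Final posterior: 0.9975


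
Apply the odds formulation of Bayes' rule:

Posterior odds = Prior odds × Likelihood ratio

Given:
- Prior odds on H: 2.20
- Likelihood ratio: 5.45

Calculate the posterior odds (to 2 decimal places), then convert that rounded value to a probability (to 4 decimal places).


Step 1: Calculate posterior odds
Posterior odds = Prior odds × LR
               = 2.20 × 5.45
               = 11.99

Step 2: Convert to probability
P(H|E) = Posterior odds / (1 + Posterior odds)
       = 11.99 / (1 + 11.99)
       = 11.99 / 12.99
       = 0.9230

The evidence increased P(H) from 0.6875 to 0.9230.


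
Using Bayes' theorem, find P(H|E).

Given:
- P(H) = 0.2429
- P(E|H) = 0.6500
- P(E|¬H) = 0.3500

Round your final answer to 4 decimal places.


Bayes' theorem: P(H|E) = P(E|H) × P(H) / P(E)

Step 1: Calculate P(E) using law of total probability
P(E) = P(E|H)P(H) + P(E|¬H)P(¬H)
     = 0.6500 × 0.2429 + 0.3500 × 0.7571
     = 0.15788500 + 0.26498500
     = 0.42287000

Step 2: Apply Bayes' theorem
P(H|E) = P(E|H) × P(H) / P(E)
       = 0.15788500 / 0.42287000
       = 0.3734


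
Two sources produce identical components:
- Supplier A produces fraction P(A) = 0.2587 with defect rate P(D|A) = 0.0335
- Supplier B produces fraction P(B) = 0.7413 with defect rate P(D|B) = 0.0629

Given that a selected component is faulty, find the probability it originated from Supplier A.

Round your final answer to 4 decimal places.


Let A = from Supplier A, D = faulty

Given:
- P(A) = 0.2587, P(B) = 0.7413
- P(D|A) = 0.0335, P(D|B) = 0.0629

Step 1: Find P(D)
P(D) = P(D|A)P(A) + P(D|B)P(B)
     = 0.0335 × 0.2587 + 0.0629 × 0.7413
     = 0.00866645 + 0.04662777
     = 0.05529422

Step 2: Apply Bayes' theorem
P(A|D) = P(D|A)P(A) / P(D)
       = 0.00866645 / 0.05529422
       = 0.1567


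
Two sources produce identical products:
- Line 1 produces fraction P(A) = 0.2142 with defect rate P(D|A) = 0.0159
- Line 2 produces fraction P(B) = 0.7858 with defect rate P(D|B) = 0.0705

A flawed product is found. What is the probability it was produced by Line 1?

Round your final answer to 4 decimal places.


Let A = from Line 1, D = flawed

Given:
- P(A) = 0.2142, P(B) = 0.7858
- P(D|A) = 0.0159, P(D|B) = 0.0705

Step 1: Find P(D)
P(D) = P(D|A)P(A) + P(D|B)P(B)
     = 0.0159 × 0.2142 + 0.0705 × 0.7858
     = 0.00340578 + 0.05539890
     = 0.05880468

Step 2: Apply Bayes' theorem
P(A|D) = P(D|A)P(A) / P(D)
       = 0.00340578 / 0.05880468
       = 0.0579


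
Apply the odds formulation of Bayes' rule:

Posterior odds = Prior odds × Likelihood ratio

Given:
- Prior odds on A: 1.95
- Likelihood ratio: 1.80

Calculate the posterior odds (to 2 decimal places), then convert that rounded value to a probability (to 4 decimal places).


Step 1: Calculate posterior odds
Posterior odds = Prior odds × LR
               = 1.95 × 1.80
               = 3.51

Step 2: Convert to probability
P(A|E) = Posterior odds / (1 + Posterior odds)
       = 3.51 / (1 + 3.51)
       = 3.51 / 4.51
       = 0.7783

The evidence increased P(A) from 0.6610 to 0.7783.


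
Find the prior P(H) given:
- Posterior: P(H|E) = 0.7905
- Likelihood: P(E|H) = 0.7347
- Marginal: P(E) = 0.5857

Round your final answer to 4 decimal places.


From Bayes' theorem: P(H|E) = P(E|H) × P(H) / P(E)

Rearranging for P(H):
P(H) = P(H|E) × P(E) / P(E|H)
     = 0.7905 × 0.5857 / 0.7347
     = 0.46299585 / 0.7347
     = 0.6302


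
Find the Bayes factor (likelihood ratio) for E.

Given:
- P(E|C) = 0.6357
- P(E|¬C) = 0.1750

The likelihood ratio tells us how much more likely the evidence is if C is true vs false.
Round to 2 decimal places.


Likelihood Ratio (LR) = P(E|C) / P(E|¬C)

LR = 0.6357 / 0.1750
   = 3.63

The evidence is 3.63 times more likely if C is true than if C is false.
LR > 1, so observing E raises the odds in favor of C.


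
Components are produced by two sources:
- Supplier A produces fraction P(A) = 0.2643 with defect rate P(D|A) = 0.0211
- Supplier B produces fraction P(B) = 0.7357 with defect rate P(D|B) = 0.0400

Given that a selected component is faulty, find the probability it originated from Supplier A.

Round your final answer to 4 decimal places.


Let A = from Supplier A, D = faulty

Given:
- P(A) = 0.2643, P(B) = 0.7357
- P(D|A) = 0.0211, P(D|B) = 0.0400

Step 1: Find P(D)
P(D) = P(D|A)P(A) + P(D|B)P(B)
     = 0.0211 × 0.2643 + 0.0400 × 0.7357
     = 0.00557673 + 0.02942800
     = 0.03500473

Step 2: Apply Bayes' theorem
P(A|D) = P(D|A)P(A) / P(D)
       = 0.00557673 / 0.03500473
       = 0.1593


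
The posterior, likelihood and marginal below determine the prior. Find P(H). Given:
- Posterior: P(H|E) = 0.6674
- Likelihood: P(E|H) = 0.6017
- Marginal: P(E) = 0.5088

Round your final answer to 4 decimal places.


From Bayes' theorem: P(H|E) = P(E|H) × P(H) / P(E)

Rearranging for P(H):
P(H) = P(H|E) × P(E) / P(E|H)
     = 0.6674 × 0.5088 / 0.6017
     = 0.33957312 / 0.6017
     = 0.5644


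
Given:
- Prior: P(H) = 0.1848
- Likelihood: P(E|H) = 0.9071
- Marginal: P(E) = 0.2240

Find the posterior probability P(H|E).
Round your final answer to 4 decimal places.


Using Bayes' theorem:

P(H|E) = P(E|H) × P(H) / P(E)
       = 0.9071 × 0.1848 / 0.2240
       = 0.16763208 / 0.2240
       = 0.7484

The evidence strengthens our belief in H.
Prior: 0.1848 → Posterior: 0.7484


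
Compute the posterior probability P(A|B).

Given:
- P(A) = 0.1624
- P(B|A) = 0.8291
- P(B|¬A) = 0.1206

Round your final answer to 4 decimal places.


Bayes' theorem: P(A|B) = P(B|A) × P(A) / P(B)

Step 1: Calculate P(B) using law of total probability
P(B) = P(B|A)P(A) + P(B|¬A)P(¬A)
     = 0.8291 × 0.1624 + 0.1206 × 0.8376
     = 0.13464584 + 0.10101456
     = 0.23566040

Step 2: Apply Bayes' theorem
P(A|B) = P(B|A) × P(A) / P(B)
       = 0.13464584 / 0.23566040
       = 0.5714


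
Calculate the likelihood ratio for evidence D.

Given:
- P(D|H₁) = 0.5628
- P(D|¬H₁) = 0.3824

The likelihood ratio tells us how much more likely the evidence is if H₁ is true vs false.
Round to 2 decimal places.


Likelihood Ratio (LR) = P(D|H₁) / P(D|¬H₁)

LR = 0.5628 / 0.3824
   = 1.47

The evidence is 1.47 times more likely if H₁ is true than if H₁ is false.
LR > 1, so observing D raises the odds in favor of H₁.


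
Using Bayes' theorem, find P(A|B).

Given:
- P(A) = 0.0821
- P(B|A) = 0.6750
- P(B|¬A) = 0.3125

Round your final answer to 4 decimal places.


Bayes' theorem: P(A|B) = P(B|A) × P(A) / P(B)

Step 1: Calculate P(B) using law of total probability
P(B) = P(B|A)P(A) + P(B|¬A)P(¬A)
     = 0.6750 × 0.0821 + 0.3125 × 0.9179
     = 0.05541750 + 0.28684375
     = 0.34226125

Step 2: Apply Bayes' theorem
P(A|B) = P(B|A) × P(A) / P(B)
       = 0.05541750 / 0.34226125
       = 0.1619


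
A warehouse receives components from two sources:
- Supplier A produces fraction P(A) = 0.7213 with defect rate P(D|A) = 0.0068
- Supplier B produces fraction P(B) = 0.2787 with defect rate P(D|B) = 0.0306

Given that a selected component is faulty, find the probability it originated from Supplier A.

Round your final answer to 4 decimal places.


Let A = from Supplier A, D = faulty

Given:
- P(A) = 0.7213, P(B) = 0.2787
- P(D|A) = 0.0068, P(D|B) = 0.0306

Step 1: Find P(D)
P(D) = P(D|A)P(A) + P(D|B)P(B)
     = 0.0068 × 0.7213 + 0.0306 × 0.2787
     = 0.00490484 + 0.00852822
     = 0.01343306

Step 2: Apply Bayes' theorem
P(A|D) = P(D|A)P(A) / P(D)
       = 0.00490484 / 0.01343306
       = 0.3651


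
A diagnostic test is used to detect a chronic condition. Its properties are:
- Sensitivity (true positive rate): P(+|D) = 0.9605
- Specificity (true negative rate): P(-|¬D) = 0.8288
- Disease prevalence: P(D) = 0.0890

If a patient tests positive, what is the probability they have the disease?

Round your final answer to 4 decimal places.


Let D = has disease, + = positive test

Given:
- P(D) = 0.0890 (prevalence)
- P(+|D) = 0.9605 (sensitivity)
- P(-|¬D) = 0.8288 (specificity)
- P(+|¬D) = 0.1712 (false positive rate = 1 - specificity)

Step 1: Find P(+)
P(+) = P(+|D)P(D) + P(+|¬D)P(¬D)
     = 0.9605 × 0.0890 + 0.1712 × 0.9110
     = 0.08548450 + 0.15596320
     = 0.24144770

Step 2: Apply Bayes' theorem for P(D|+)
P(D|+) = P(+|D)P(D) / P(+)
       = 0.08548450 / 0.24144770
       = 0.3540


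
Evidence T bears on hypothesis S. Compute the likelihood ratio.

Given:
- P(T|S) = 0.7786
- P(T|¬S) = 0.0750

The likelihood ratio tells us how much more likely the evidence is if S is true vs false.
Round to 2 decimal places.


Likelihood Ratio (LR) = P(T|S) / P(T|¬S)

LR = 0.7786 / 0.0750
   = 10.38

The evidence is 10.38 times more likely if S is true than if S is false.
LR > 1, so observing T raises the odds in favor of S.


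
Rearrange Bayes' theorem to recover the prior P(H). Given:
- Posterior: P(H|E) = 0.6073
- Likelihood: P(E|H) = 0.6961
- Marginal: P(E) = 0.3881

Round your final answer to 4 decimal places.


From Bayes' theorem: P(H|E) = P(E|H) × P(H) / P(E)

Rearranging for P(H):
P(H) = P(H|E) × P(E) / P(E|H)
     = 0.6073 × 0.3881 / 0.6961
     = 0.23569313 / 0.6961
     = 0.3386


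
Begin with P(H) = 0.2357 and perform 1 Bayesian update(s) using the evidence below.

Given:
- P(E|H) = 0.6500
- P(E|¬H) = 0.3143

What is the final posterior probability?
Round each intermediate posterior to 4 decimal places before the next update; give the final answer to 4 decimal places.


Sequential Bayesian updating:

Initial prior: P(H) = 0.2357

Update 1:
  P(E) = 0.6500 × 0.2357 + 0.3143 × 0.7643 = 0.15320500 + 0.24021949 = 0.39342449
  P(H|E) = 0.15320500 / 0.39342449 = 0.3894

Final posterior: 0.3894


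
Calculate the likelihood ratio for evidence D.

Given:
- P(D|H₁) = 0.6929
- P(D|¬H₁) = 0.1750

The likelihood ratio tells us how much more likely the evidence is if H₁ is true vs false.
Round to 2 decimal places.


Likelihood Ratio (LR) = P(D|H₁) / P(D|¬H₁)

LR = 0.6929 / 0.1750
   = 3.96

The evidence is 3.96 times more likely if H₁ is true than if H₁ is false.
Because LR exceeds 1, D is evidence for H₁.


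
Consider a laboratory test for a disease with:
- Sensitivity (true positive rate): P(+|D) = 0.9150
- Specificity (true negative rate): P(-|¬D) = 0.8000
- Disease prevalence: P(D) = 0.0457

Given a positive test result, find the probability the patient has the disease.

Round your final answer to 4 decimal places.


Let D = has disease, + = positive test

Given:
- P(D) = 0.0457 (prevalence)
- P(+|D) = 0.9150 (sensitivity)
- P(-|¬D) = 0.8000 (specificity)
- P(+|¬D) = 0.2000 (false positive rate = 1 - specificity)

Step 1: Find P(+)
P(+) = P(+|D)P(D) + P(+|¬D)P(¬D)
     = 0.9150 × 0.0457 + 0.2000 × 0.9543
     = 0.04181550 + 0.19086000
     = 0.23267550

Step 2: Apply Bayes' theorem for P(D|+)
P(D|+) = P(+|D)P(D) / P(+)
       = 0.04181550 / 0.23267550
       = 0.1797


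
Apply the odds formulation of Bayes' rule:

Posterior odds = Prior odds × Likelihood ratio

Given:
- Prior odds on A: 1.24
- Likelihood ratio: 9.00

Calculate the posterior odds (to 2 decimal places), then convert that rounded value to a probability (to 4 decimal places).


Step 1: Calculate posterior odds
Posterior odds = Prior odds × LR
               = 1.24 × 9.00
               = 11.16

Step 2: Convert to probability
P(A|E) = Posterior odds / (1 + Posterior odds)
       = 11.16 / (1 + 11.16)
       = 11.16 / 12.16
       = 0.9178

The evidence increased P(A) from 0.5536 to 0.9178.


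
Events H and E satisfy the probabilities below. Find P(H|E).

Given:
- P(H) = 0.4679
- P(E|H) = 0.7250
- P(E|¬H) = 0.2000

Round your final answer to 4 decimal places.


Bayes' theorem: P(H|E) = P(E|H) × P(H) / P(E)

Step 1: Calculate P(E) using law of total probability
P(E) = P(E|H)P(H) + P(E|¬H)P(¬H)
     = 0.7250 × 0.4679 + 0.2000 × 0.5321
     = 0.33922750 + 0.10642000
     = 0.44564750

Step 2: Apply Bayes' theorem
P(H|E) = P(E|H) × P(H) / P(E)
       = 0.33922750 / 0.44564750
       = 0.7612


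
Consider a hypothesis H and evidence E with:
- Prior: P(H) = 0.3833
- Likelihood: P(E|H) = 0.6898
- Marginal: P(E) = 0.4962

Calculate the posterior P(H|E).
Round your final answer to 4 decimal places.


Using Bayes' theorem:

P(H|E) = P(E|H) × P(H) / P(E)
       = 0.6898 × 0.3833 / 0.4962
       = 0.26440034 / 0.4962
       = 0.5329

The evidence strengthens our belief in H.
Prior: 0.3833 → Posterior: 0.5329


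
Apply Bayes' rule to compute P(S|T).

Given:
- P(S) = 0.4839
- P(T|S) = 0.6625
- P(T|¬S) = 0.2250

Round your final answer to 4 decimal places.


Bayes' theorem: P(S|T) = P(T|S) × P(S) / P(T)

Step 1: Calculate P(T) using law of total probability
P(T) = P(T|S)P(S) + P(T|¬S)P(¬S)
     = 0.6625 × 0.4839 + 0.2250 × 0.5161
     = 0.32058375 + 0.11612250
     = 0.43670625

Step 2: Apply Bayes' theorem
P(S|T) = P(T|S) × P(S) / P(T)
       = 0.32058375 / 0.43670625
       = 0.7341


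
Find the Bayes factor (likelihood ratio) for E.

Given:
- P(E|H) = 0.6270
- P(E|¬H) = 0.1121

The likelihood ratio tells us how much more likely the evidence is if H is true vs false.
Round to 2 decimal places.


Likelihood Ratio (LR) = P(E|H) / P(E|¬H)

LR = 0.6270 / 0.1121
   = 5.59

The evidence is 5.59 times more likely if H is true than if H is false.
Because LR exceeds 1, E is evidence for H.


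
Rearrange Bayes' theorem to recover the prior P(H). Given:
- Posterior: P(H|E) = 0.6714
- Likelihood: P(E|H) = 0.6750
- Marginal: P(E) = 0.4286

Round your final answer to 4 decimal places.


From Bayes' theorem: P(H|E) = P(E|H) × P(H) / P(E)

Rearranging for P(H):
P(H) = P(H|E) × P(E) / P(E|H)
     = 0.6714 × 0.4286 / 0.6750
     = 0.28776204 / 0.6750
     = 0.4263


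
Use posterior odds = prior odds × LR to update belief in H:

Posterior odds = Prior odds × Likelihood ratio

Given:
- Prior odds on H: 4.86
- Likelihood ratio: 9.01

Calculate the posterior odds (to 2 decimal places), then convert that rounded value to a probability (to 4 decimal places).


Step 1: Calculate posterior odds
Posterior odds = Prior odds × LR
               = 4.86 × 9.01
               = 43.79

Step 2: Convert to probability
P(H|E) = Posterior odds / (1 + Posterior odds)
       = 43.79 / (1 + 43.79)
       = 43.79 / 44.79
       = 0.9777

The evidence increased P(H) from 0.8294 to 0.9777.


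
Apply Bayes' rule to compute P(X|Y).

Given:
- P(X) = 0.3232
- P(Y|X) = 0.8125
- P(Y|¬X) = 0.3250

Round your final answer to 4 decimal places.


Bayes' theorem: P(X|Y) = P(Y|X) × P(X) / P(Y)

Step 1: Calculate P(Y) using law of total probability
P(Y) = P(Y|X)P(X) + P(Y|¬X)P(¬X)
     = 0.8125 × 0.3232 + 0.3250 × 0.6768
     = 0.26260000 + 0.21996000
     = 0.48256000

Step 2: Apply Bayes' theorem
P(X|Y) = P(Y|X) × P(X) / P(Y)
       = 0.26260000 / 0.48256000
       = 0.5442


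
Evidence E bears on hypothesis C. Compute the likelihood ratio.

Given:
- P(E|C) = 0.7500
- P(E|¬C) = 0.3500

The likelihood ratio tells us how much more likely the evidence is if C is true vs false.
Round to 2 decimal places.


Likelihood Ratio (LR) = P(E|C) / P(E|¬C)

LR = 0.7500 / 0.3500
   = 2.14

The evidence is 2.14 times more likely if C is true than if C is false.
LR > 1, so observing E raises the odds in favor of C.


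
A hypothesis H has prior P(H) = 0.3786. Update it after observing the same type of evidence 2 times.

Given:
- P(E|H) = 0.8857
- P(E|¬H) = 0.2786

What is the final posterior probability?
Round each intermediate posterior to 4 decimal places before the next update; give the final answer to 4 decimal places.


Sequential Bayesian updating:

Initial prior: P(H) = 0.3786

Update 1:
  P(E) = 0.8857 × 0.3786 + 0.2786 × 0.6214 = 0.33532602 + 0.17312204 = 0.50844806
  P(H|E) = 0.33532602 / 0.50844806 = 0.6595

Update 2:
  P(E) = 0.8857 × 0.6595 + 0.2786 × 0.3405 = 0.58411915 + 0.09486330 = 0.67898245
  P(H|E) = 0.58411915 / 0.67898245 = 0.8603

Final posterior: 0.8603


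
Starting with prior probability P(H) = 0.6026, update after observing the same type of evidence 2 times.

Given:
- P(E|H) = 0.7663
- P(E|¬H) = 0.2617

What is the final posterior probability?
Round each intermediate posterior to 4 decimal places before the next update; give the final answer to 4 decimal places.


Sequential Bayesian updating:

Initial prior: P(H) = 0.6026

Update 1:
  P(E) = 0.7663 × 0.6026 + 0.2617 × 0.3974 = 0.46177238 + 0.10399958 = 0.56577196
  P(H|E) = 0.46177238 / 0.56577196 = 0.8162

Update 2:
  P(E) = 0.7663 × 0.8162 + 0.2617 × 0.1838 = 0.62545406 + 0.04810046 = 0.67355452
  P(H|E) = 0.62545406 / 0.67355452 = 0.9286

Final posterior: 0.9286


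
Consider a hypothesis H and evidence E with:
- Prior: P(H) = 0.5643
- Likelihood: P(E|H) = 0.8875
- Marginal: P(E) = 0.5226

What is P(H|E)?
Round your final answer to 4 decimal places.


Using Bayes' theorem:

P(H|E) = P(E|H) × P(H) / P(E)
       = 0.8875 × 0.5643 / 0.5226
       = 0.50081625 / 0.5226
       = 0.9583

The evidence strengthens our belief in H.
Prior: 0.5643 → Posterior: 0.9583


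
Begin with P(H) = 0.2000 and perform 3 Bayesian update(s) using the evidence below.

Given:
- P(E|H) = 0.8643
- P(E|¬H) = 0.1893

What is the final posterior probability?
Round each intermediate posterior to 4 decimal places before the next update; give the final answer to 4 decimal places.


Sequential Bayesian updating:

Initial prior: P(H) = 0.2000

Update 1:
  P(E) = 0.8643 × 0.2000 + 0.1893 × 0.8000 = 0.17286000 + 0.15144000 = 0.32430000
  P(H|E) = 0.17286000 / 0.32430000 = 0.5330

Update 2:
  P(E) = 0.8643 × 0.5330 + 0.1893 × 0.4670 = 0.46067190 + 0.08840310 = 0.54907500
  P(H|E) = 0.46067190 / 0.54907500 = 0.8390

Update 3:
  P(E) = 0.8643 × 0.8390 + 0.1893 × 0.1610 = 0.72514770 + 0.03047730 = 0.75562500
  P(H|E) = 0.72514770 / 0.75562500 = 0.9597

Final posterior: 0.9597


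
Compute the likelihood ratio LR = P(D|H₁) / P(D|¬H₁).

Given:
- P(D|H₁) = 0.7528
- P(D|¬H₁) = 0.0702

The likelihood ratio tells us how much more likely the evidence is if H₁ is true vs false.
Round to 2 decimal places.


Likelihood Ratio (LR) = P(D|H₁) / P(D|¬H₁)

LR = 0.7528 / 0.0702
   = 10.72

The evidence is 10.72 times more likely if H₁ is true than if H₁ is false.
LR > 1, so observing D raises the odds in favor of H₁.


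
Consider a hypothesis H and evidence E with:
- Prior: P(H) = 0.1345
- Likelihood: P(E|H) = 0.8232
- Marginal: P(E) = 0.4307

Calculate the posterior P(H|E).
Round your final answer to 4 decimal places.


Using Bayes' theorem:

P(H|E) = P(E|H) × P(H) / P(E)
       = 0.8232 × 0.1345 / 0.4307
       = 0.11072040 / 0.4307
       = 0.2571

The evidence strengthens our belief in H.
Prior: 0.1345 → Posterior: 0.2571


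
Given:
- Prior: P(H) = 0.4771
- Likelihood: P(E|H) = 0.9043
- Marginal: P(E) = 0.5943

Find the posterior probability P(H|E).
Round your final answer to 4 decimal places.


Using Bayes' theorem:

P(H|E) = P(E|H) × P(H) / P(E)
       = 0.9043 × 0.4771 / 0.5943
       = 0.43144153 / 0.5943
       = 0.7260

The evidence strengthens our belief in H.
Prior: 0.4771 → Posterior: 0.7260


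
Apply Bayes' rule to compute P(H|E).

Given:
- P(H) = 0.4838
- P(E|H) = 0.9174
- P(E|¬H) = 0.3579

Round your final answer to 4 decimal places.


Bayes' theorem: P(H|E) = P(E|H) × P(H) / P(E)

Step 1: Calculate P(E) using law of total probability
P(E) = P(E|H)P(H) + P(E|¬H)P(¬H)
     = 0.9174 × 0.4838 + 0.3579 × 0.5162
     = 0.44383812 + 0.18474798
     = 0.62858610

Step 2: Apply Bayes' theorem
P(H|E) = P(E|H) × P(H) / P(E)
       = 0.44383812 / 0.62858610
       = 0.7061


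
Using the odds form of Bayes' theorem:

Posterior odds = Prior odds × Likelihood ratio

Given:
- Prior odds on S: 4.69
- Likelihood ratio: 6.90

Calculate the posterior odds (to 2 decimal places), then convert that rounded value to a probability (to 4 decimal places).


Step 1: Calculate posterior odds
Posterior odds = Prior odds × LR
               = 4.69 × 6.90
               = 32.36

Step 2: Convert to probability
P(S|E) = Posterior odds / (1 + Posterior odds)
       = 32.36 / (1 + 32.36)
       = 32.36 / 33.36
       = 0.9700

The evidence increased P(S) from 0.8243 to 0.9700.


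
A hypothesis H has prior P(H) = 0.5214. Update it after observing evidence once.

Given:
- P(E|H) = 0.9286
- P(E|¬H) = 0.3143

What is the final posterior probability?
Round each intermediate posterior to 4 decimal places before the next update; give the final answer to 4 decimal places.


Sequential Bayesian updating:

Initial prior: P(H) = 0.5214

Update 1:
  P(E) = 0.9286 × 0.5214 + 0.3143 × 0.4786 = 0.48417204 + 0.15042398 = 0.63459602
  P(H|E) = 0.48417204 / 0.63459602 = 0.7630

Final posterior: 0.7630


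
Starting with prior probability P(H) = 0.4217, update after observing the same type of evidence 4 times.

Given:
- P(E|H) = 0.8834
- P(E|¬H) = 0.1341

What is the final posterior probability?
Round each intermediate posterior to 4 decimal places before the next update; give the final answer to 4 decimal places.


Sequential Bayesian updating:

Initial prior: P(H) = 0.4217

Update 1:
  P(E) = 0.8834 × 0.4217 + 0.1341 × 0.5783 = 0.37252978 + 0.07755003 = 0.45007981
  P(H|E) = 0.37252978 / 0.45007981 = 0.8277

Update 2:
  P(E) = 0.8834 × 0.8277 + 0.1341 × 0.1723 = 0.73119018 + 0.02310543 = 0.75429561
  P(H|E) = 0.73119018 / 0.75429561 = 0.9694

Update 3:
  P(E) = 0.8834 × 0.9694 + 0.1341 × 0.0306 = 0.85636796 + 0.00410346 = 0.86047142
  P(H|E) = 0.85636796 / 0.86047142 = 0.9952

Update 4:
  P(E) = 0.8834 × 0.9952 + 0.1341 × 0.0048 = 0.87915968 + 0.00064368 = 0.87980336
  P(H|E) = 0.87915968 / 0.87980336 = 0.9993

Final posterior: 0.9993


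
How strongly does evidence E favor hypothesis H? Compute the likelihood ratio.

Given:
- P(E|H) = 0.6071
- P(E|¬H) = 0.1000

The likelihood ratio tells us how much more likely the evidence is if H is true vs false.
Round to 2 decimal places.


Likelihood Ratio (LR) = P(E|H) / P(E|¬H)

LR = 0.6071 / 0.1000
   = 6.07

The evidence is 6.07 times more likely if H is true than if H is false.
LR > 1, so observing E raises the odds in favor of H.


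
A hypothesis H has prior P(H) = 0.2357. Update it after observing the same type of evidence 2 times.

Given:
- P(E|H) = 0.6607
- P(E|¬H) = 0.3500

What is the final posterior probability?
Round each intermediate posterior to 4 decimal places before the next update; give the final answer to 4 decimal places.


Sequential Bayesian updating:

Initial prior: P(H) = 0.2357

Update 1:
  P(E) = 0.6607 × 0.2357 + 0.3500 × 0.7643 = 0.15572699 + 0.26750500 = 0.42323199
  P(H|E) = 0.15572699 / 0.42323199 = 0.3679

Update 2:
  P(E) = 0.6607 × 0.3679 + 0.3500 × 0.6321 = 0.24307153 + 0.22123500 = 0.46430653
  P(H|E) = 0.24307153 / 0.46430653 = 0.5235

Final posterior: 0.5235


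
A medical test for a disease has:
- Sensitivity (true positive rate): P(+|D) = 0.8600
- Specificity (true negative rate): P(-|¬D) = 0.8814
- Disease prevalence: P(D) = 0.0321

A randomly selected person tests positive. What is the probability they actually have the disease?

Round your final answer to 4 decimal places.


Let D = has disease, + = positive test

Given:
- P(D) = 0.0321 (prevalence)
- P(+|D) = 0.8600 (sensitivity)
- P(-|¬D) = 0.8814 (specificity)
- P(+|¬D) = 0.1186 (false positive rate = 1 - specificity)

Step 1: Find P(+)
P(+) = P(+|D)P(D) + P(+|¬D)P(¬D)
     = 0.8600 × 0.0321 + 0.1186 × 0.9679
     = 0.02760600 + 0.11479294
     = 0.14239894

Step 2: Apply Bayes' theorem for P(D|+)
P(D|+) = P(+|D)P(D) / P(+)
       = 0.02760600 / 0.14239894
       = 0.1939


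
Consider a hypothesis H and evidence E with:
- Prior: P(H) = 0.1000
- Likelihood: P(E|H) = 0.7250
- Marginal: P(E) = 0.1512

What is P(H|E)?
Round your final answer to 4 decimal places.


Using Bayes' theorem:

P(H|E) = P(E|H) × P(H) / P(E)
       = 0.7250 × 0.1000 / 0.1512
       = 0.07250000 / 0.1512
       = 0.4795

The evidence strengthens our belief in H.
Prior: 0.1000 → Posterior: 0.4795


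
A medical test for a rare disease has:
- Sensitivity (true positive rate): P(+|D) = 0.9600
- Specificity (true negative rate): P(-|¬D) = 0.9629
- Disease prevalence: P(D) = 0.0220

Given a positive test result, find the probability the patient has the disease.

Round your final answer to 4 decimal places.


Let D = has disease, + = positive test

Given:
- P(D) = 0.0220 (prevalence)
- P(+|D) = 0.9600 (sensitivity)
- P(-|¬D) = 0.9629 (specificity)
- P(+|¬D) = 0.0371 (false positive rate = 1 - specificity)

Step 1: Find P(+)
P(+) = P(+|D)P(D) + P(+|¬D)P(¬D)
     = 0.9600 × 0.0220 + 0.0371 × 0.9780
     = 0.02112000 + 0.03628380
     = 0.05740380

Step 2: Apply Bayes' theorem for P(D|+)
P(D|+) = P(+|D)P(D) / P(+)
       = 0.02112000 / 0.05740380
       = 0.3679


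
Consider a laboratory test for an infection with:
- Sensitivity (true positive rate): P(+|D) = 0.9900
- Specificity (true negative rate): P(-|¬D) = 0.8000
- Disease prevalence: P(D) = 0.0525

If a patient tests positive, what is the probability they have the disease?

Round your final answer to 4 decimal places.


Let D = has disease, + = positive test

Given:
- P(D) = 0.0525 (prevalence)
- P(+|D) = 0.9900 (sensitivity)
- P(-|¬D) = 0.8000 (specificity)
- P(+|¬D) = 0.2000 (false positive rate = 1 - specificity)

Step 1: Find P(+)
P(+) = P(+|D)P(D) + P(+|¬D)P(¬D)
     = 0.9900 × 0.0525 + 0.2000 × 0.9475
     = 0.05197500 + 0.18950000
     = 0.24147500

Step 2: Apply Bayes' theorem for P(D|+)
P(D|+) = P(+|D)P(D) / P(+)
       = 0.05197500 / 0.24147500
       = 0.2152


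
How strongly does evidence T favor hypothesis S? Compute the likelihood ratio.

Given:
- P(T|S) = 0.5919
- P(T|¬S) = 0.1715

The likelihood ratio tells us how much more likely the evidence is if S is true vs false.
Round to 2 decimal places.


Likelihood Ratio (LR) = P(T|S) / P(T|¬S)

LR = 0.5919 / 0.1715
   = 3.45

The evidence is 3.45 times more likely if S is true than if S is false.
Since LR > 1, the evidence supports S over ¬S.


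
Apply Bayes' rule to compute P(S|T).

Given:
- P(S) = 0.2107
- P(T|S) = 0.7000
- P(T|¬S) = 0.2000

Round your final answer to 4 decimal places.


Bayes' theorem: P(S|T) = P(T|S) × P(S) / P(T)

Step 1: Calculate P(T) using law of total probability
P(T) = P(T|S)P(S) + P(T|¬S)P(¬S)
     = 0.7000 × 0.2107 + 0.2000 × 0.7893
     = 0.14749000 + 0.15786000
     = 0.30535000

Step 2: Apply Bayes' theorem
P(S|T) = P(T|S) × P(S) / P(T)
       = 0.14749000 / 0.30535000
       = 0.4830


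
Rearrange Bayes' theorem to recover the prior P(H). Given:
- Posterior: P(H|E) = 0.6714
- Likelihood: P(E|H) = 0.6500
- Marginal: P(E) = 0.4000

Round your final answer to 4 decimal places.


From Bayes' theorem: P(H|E) = P(E|H) × P(H) / P(E)

Rearranging for P(H):
P(H) = P(H|E) × P(E) / P(E|H)
     = 0.6714 × 0.4000 / 0.6500
     = 0.26856000 / 0.6500
     = 0.4132


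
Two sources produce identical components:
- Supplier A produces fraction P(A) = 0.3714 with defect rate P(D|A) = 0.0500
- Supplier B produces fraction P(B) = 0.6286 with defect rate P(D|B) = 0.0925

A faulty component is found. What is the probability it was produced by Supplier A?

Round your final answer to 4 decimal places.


Let A = from Supplier A, D = faulty

Given:
- P(A) = 0.3714, P(B) = 0.6286
- P(D|A) = 0.0500, P(D|B) = 0.0925

Step 1: Find P(D)
P(D) = P(D|A)P(A) + P(D|B)P(B)
     = 0.0500 × 0.3714 + 0.0925 × 0.6286
     = 0.01857000 + 0.05814550
     = 0.07671550

Step 2: Apply Bayes' theorem
P(A|D) = P(D|A)P(A) / P(D)
       = 0.01857000 / 0.07671550
       = 0.2421
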